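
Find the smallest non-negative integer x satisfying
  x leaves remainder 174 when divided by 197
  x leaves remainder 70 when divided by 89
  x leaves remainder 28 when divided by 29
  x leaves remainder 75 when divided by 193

The moduli are pairwise coprime; N = 197·89·29·193 = 98132201.
N/197 = 498133; 498133 ≡ 117 (mod 197); 117·32 ≡ 1, so inverse 32.
N/89 = 1102609; 1102609 ≡ 77 (mod 89); 77·37 ≡ 1, so inverse 37.
N/29 = 3383869; 3383869 ≡ 4 (mod 29); 4·22 ≡ 1, so inverse 22.
N/193 = 508457; 508457 ≡ 95 (mod 193); 95·128 ≡ 1, so inverse 128.
x ≡ 174·498133·32 + 70·1102609·37 + 28·3383869·22 + 75·508457·128 = 12595012358.
12595012358 mod 98132201 = 34090630.

34090630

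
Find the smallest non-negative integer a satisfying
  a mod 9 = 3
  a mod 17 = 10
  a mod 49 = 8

The moduli are pairwise coprime; N = 9·17·49 = 7497.
N/9 = 833; 833 ≡ 5 (mod 9); 5·2 ≡ 1, so inverse 2.
N/17 = 441; 441 ≡ 16 (mod 17); 16·16 ≡ 1, so inverse 16.
N/49 = 153; 153 ≡ 6 (mod 49); 6·41 ≡ 1, so inverse 41.
a ≡ 3·833·2 + 10·441·16 + 8·153·41 = 125742.
125742 mod 7497 = 5790.

5790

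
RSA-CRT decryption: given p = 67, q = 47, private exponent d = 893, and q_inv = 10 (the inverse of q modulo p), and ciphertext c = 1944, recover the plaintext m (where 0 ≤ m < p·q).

d_p = d mod (p−1) = 893 mod 66 = 35; d_q = d mod (q−1) = 19.
m₁ = c^(d_p) mod p: c ≡ 1 (mod 67), and 1^35 mod 67 = 1.
m₂ = c^(d_q) mod q: c ≡ 17 (mod 47), and 17^19 mod 47 = 24.
h = q_inv·(m₁ − m₂) mod p = 10·(1 − 24) mod 67 = 38.
m = m₂ + h·q = 24 + 38·47 = 1810.

1810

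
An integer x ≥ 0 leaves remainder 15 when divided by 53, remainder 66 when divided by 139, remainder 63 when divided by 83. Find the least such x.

From x ≡ 15 (mod 53) write x = 15 + 53t. Substituting into x ≡ 66 (mod 139) gives 53t ≡ 51 (mod 139), and since 53⁻¹ ≡ 21 (mod 139), t ≡ 98. Hence x ≡ 15 + 53·98 = 5209 (mod 7367).
From x ≡ 5209 (mod 7367) write x = 5209 + 7367t. Substituting into x ≡ 63 (mod 83) gives 7367t ≡ 0 (mod 83), and since 63⁻¹ ≡ 29 (mod 83), t ≡ 0. Hence x ≡ 5209 + 7367·0 = 5209 (mod 611461).

5209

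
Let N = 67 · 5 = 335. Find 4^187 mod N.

Mod 67: 4 ≡ 4; by Fermat, exponent reduces to 187 mod 66 = 55; 4^55 ≡ 29 (mod 67).
Mod 5: 4 ≡ 4; by Fermat, exponent reduces to 187 mod 4 = 3; 4^3 ≡ 4 (mod 5).
Combine by CRT: x ≡ 29 (mod 67), x ≡ 4 (mod 5) ⇒ x ≡ 29 (mod 335).

29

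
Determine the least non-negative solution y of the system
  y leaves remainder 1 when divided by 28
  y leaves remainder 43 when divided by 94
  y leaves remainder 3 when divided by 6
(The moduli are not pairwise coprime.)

gcd(28, 94) = 2 and 2 | (43 − 1), so the pair is consistent; merging gives y ≡ 701 (mod 1316), where 1316 = lcm(28, 94).
gcd(1316, 6) = 2 and 2 | (3 − 701), so the pair is consistent; merging gives y ≡ 3333 (mod 3948), where 3948 = lcm(1316, 6).
The solution is unique modulo lcm(28, 94, 6) = 3948.

3333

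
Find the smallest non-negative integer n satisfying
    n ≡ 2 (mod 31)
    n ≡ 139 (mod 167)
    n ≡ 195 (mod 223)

111695

The moduli are pairwise coprime; M = 31·167·223 = 1154471.
M/31 = 37241; 37241 ≡ 10 (mod 31); 10·28 ≡ 1, so inverse 28.
M/167 = 6913; 6913 ≡ 66 (mod 167); 66·124 ≡ 1, so inverse 124.
M/223 = 5177; 5177 ≡ 48 (mod 223); 48·79 ≡ 1, so inverse 79.
n ≡ 2·37241·28 + 139·6913·124 + 195·5177·79 = 200989649.
200989649 mod 1154471 = 111695.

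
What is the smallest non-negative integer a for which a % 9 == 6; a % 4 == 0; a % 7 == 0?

168

Combine the congruences pairwise.
From a ≡ 6 (mod 9) write a = 6 + 9t. Substituting into a ≡ 0 (mod 4) gives 9t ≡ 2 (mod 4), and since 1⁻¹ ≡ 1 (mod 4), t ≡ 2. Hence a ≡ 6 + 9·2 = 24 (mod 36).
From a ≡ 24 (mod 36) write a = 24 + 36t. Substituting into a ≡ 0 (mod 7) gives 36t ≡ 4 (mod 7), and since 1⁻¹ ≡ 1 (mod 7), t ≡ 4. Hence a ≡ 24 + 36·4 = 168 (mod 252).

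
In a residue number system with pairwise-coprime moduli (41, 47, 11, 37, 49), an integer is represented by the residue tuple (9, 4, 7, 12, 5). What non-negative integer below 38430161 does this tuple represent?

34433285

The moduli are pairwise coprime; N = 41·47·11·37·49 = 38430161.
N/41 = 937321; 937321 ≡ 20 (mod 41); 20·39 ≡ 1, so inverse 39.
N/47 = 817663; 817663 ≡ 4 (mod 47); 4·12 ≡ 1, so inverse 12.
N/11 = 3493651; 3493651 ≡ 7 (mod 11); 7·8 ≡ 1, so inverse 8.
N/37 = 1038653; 1038653 ≡ 26 (mod 37); 26·10 ≡ 1, so inverse 10.
N/49 = 784289; 784289 ≡ 44 (mod 49); 44·39 ≡ 1, so inverse 39.
x ≡ 9·937321·39 + 4·817663·12 + 7·3493651·8 + 12·1038653·10 + 5·784289·39 = 841466666.
841466666 mod 38430161 = 34433285.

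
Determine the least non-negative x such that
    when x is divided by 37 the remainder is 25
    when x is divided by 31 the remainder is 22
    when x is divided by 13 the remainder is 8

From x ≡ 25 (mod 37) write x = 25 + 37t. Substituting into x ≡ 22 (mod 31) gives 37t ≡ 28 (mod 31), and since 6⁻¹ ≡ 26 (mod 31), t ≡ 15. Hence x ≡ 25 + 37·15 = 580 (mod 1147).
From x ≡ 580 (mod 1147) write x = 580 + 1147t. Substituting into x ≡ 8 (mod 13) gives 1147t ≡ 0 (mod 13), and since 3⁻¹ ≡ 9 (mod 13), t ≡ 0. Hence x ≡ 580 + 1147·0 = 580 (mod 14911).

580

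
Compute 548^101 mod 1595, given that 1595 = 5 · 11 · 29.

Mod 5: 548 ≡ 3; by Fermat, exponent reduces to 101 mod 4 = 1; 3^1 ≡ 3 (mod 5).
Mod 11: 548 ≡ 9; by Fermat, exponent reduces to 101 mod 10 = 1; 9^1 ≡ 9 (mod 11).
Mod 29: 548 ≡ 26; by Fermat, exponent reduces to 101 mod 28 = 17; 26^17 ≡ 27 (mod 29).
Combine by CRT: x ≡ 3 (mod 5), x ≡ 9 (mod 11), x ≡ 27 (mod 29) ⇒ x ≡ 1593 (mod 1595).

1593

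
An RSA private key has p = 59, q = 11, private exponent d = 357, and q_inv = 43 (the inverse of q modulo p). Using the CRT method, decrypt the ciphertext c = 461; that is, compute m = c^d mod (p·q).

d_p = d mod (p−1) = 357 mod 58 = 9; d_q = d mod (q−1) = 7.
m₁ = c^(d_p) mod p: c ≡ 48 (mod 59), and 48^9 mod 59 = 53.
m₂ = c^(d_q) mod q: c ≡ 10 (mod 11), and 10^7 mod 11 = 10.
h = q_inv·(m₁ − m₂) mod p = 43·(53 − 10) mod 59 = 20.
m = m₂ + h·q = 10 + 20·11 = 230.

230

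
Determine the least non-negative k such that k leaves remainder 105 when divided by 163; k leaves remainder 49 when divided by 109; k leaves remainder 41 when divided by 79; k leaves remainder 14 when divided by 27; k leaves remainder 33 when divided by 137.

4840992851

Combine the congruences pairwise.
From k ≡ 105 (mod 163) write k = 105 + 163t. Substituting into k ≡ 49 (mod 109) gives 163t ≡ 53 (mod 109), and since 54⁻¹ ≡ 107 (mod 109), t ≡ 3. Hence k ≡ 105 + 163·3 = 594 (mod 17767).
From k ≡ 594 (mod 17767) write k = 594 + 17767t. Substituting into k ≡ 41 (mod 79) gives 17767t ≡ 0 (mod 79), and since 71⁻¹ ≡ 69 (mod 79), t ≡ 0. Hence k ≡ 594 + 17767·0 = 594 (mod 1403593).
From k ≡ 594 (mod 1403593) write k = 594 + 1403593t. Substituting into k ≡ 14 (mod 27) gives 1403593t ≡ 14 (mod 27), and since 25⁻¹ ≡ 13 (mod 27), t ≡ 20. Hence k ≡ 594 + 1403593·20 = 28072454 (mod 37897011).
From k ≡ 28072454 (mod 37897011) write k = 28072454 + 37897011t. Substituting into k ≡ 33 (mod 137) gives 37897011t ≡ 112 (mod 137), and since 71⁻¹ ≡ 110 (mod 137), t ≡ 127. Hence k ≡ 28072454 + 37897011·127 = 4840992851 (mod 5191890507).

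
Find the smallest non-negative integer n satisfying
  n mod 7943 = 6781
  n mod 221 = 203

110040

Combine the congruences pairwise.
gcd(7943, 221) = 13 and 13 | (203 − 6781), so the pair is consistent; merging gives n ≡ 110040 (mod 135031), where 135031 = lcm(7943, 221).
The solution is unique modulo lcm(7943, 221) = 135031.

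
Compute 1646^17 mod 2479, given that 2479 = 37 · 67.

298

Mod 37: 1646 ≡ 18; 18^17 ≡ 2 (mod 37).
Mod 67: 1646 ≡ 38; 38^17 ≡ 30 (mod 67).
Combine by CRT: x ≡ 2 (mod 37), x ≡ 30 (mod 67) ⇒ x ≡ 298 (mod 2479).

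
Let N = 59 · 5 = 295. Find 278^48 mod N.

Mod 59: 278 ≡ 42; 42^48 ≡ 5 (mod 59).
Mod 5: 278 ≡ 3; since 4 | 48, by Fermat 3^48 ≡ 1 (mod 5).
Combine by CRT: x ≡ 5 (mod 59), x ≡ 1 (mod 5) ⇒ x ≡ 241 (mod 295).

241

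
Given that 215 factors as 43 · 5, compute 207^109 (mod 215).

97

Mod 43: 207 ≡ 35; by Fermat, exponent reduces to 109 mod 42 = 25; 35^25 ≡ 11 (mod 43).
Mod 5: 207 ≡ 2; by Fermat, exponent reduces to 109 mod 4 = 1; 2^1 ≡ 2 (mod 5).
Combine by CRT: x ≡ 11 (mod 43), x ≡ 2 (mod 5) ⇒ x ≡ 97 (mod 215).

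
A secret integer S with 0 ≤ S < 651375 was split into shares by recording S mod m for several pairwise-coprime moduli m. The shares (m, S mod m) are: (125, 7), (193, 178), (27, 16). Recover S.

73132

From S ≡ 7 (mod 125) write S = 7 + 125t. Substituting into S ≡ 178 (mod 193) gives 125t ≡ 171 (mod 193), and since 125⁻¹ ≡ 105 (mod 193), t ≡ 6. Hence S ≡ 7 + 125·6 = 757 (mod 24125).
From S ≡ 757 (mod 24125) write S = 757 + 24125t. Substituting into S ≡ 16 (mod 27) gives 24125t ≡ 15 (mod 27), and since 14⁻¹ ≡ 2 (mod 27), t ≡ 3. Hence S ≡ 757 + 24125·3 = 73132 (mod 651375).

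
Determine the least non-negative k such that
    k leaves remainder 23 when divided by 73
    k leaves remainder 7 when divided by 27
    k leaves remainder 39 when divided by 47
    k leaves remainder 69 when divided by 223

2154472

The moduli are pairwise coprime; N = 73·27·47·223 = 20658051.
N/73 = 282987; 282987 ≡ 39 (mod 73); 39·15 ≡ 1, so inverse 15.
N/27 = 765113; 765113 ≡ 14 (mod 27); 14·2 ≡ 1, so inverse 2.
N/47 = 439533; 439533 ≡ 36 (mod 47); 36·17 ≡ 1, so inverse 17.
N/223 = 92637; 92637 ≡ 92 (mod 223); 92·80 ≡ 1, so inverse 80.
k ≡ 23·282987·15 + 7·765113·2 + 39·439533·17 + 69·92637·80 = 911108716.
911108716 mod 20658051 = 2154472.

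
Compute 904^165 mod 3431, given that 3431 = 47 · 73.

Mod 47: 904 ≡ 11; by Fermat, exponent reduces to 165 mod 46 = 27; 11^27 ≡ 23 (mod 47).
Mod 73: 904 ≡ 28; by Fermat, exponent reduces to 165 mod 72 = 21; 28^21 ≡ 17 (mod 73).
Combine by CRT: x ≡ 23 (mod 47), x ≡ 17 (mod 73) ⇒ x ≡ 2937 (mod 3431).

2937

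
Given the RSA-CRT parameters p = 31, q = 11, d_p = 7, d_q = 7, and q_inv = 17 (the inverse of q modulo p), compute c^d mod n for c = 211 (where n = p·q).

304

m₁ = c^(d_p) mod p: c ≡ 25 (mod 31), and 25^7 mod 31 = 25.
m₂ = c^(d_q) mod q: c ≡ 2 (mod 11), and 2^7 mod 11 = 7.
h = q_inv·(m₁ − m₂) mod p = 17·(25 − 7) mod 31 = 27.
m = m₂ + h·q = 7 + 27·11 = 304.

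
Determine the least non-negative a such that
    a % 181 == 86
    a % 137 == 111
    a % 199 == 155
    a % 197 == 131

921503485

The moduli are pairwise coprime; N = 181·137·199·197 = 972116791.
N/181 = 5370811; 5370811 ≡ 179 (mod 181); 179·90 ≡ 1, so inverse 90.
N/137 = 7095743; 7095743 ≡ 102 (mod 137); 102·90 ≡ 1, so inverse 90.
N/199 = 4885009; 4885009 ≡ 156 (mod 199); 156·37 ≡ 1, so inverse 37.
N/197 = 4934603; 4934603 ≡ 147 (mod 197); 147·130 ≡ 1, so inverse 130.
a ≡ 86·5370811·90 + 111·7095743·90 + 155·4885009·37 + 131·4934603·130 = 224508365415.
224508365415 mod 972116791 = 921503485.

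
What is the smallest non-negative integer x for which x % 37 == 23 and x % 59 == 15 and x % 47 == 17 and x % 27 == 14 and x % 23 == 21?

From x ≡ 23 (mod 37) write x = 23 + 37t. Substituting into x ≡ 15 (mod 59) gives 37t ≡ 51 (mod 59), and since 37⁻¹ ≡ 8 (mod 59), t ≡ 54. Hence x ≡ 23 + 37·54 = 2021 (mod 2183).
From x ≡ 2021 (mod 2183) write x = 2021 + 2183t. Substituting into x ≡ 17 (mod 47) gives 2183t ≡ 17 (mod 47), and since 21⁻¹ ≡ 9 (mod 47), t ≡ 12. Hence x ≡ 2021 + 2183·12 = 28217 (mod 102601).
From x ≡ 28217 (mod 102601) write x = 28217 + 102601t. Substituting into x ≡ 14 (mod 27) gives 102601t ≡ 12 (mod 27), and since 1⁻¹ ≡ 1 (mod 27), t ≡ 12. Hence x ≡ 28217 + 102601·12 = 1259429 (mod 2770227).
From x ≡ 1259429 (mod 2770227) write x = 1259429 + 2770227t. Substituting into x ≡ 21 (mod 23) gives 2770227t ≡ 3 (mod 23), and since 15⁻¹ ≡ 20 (mod 23), t ≡ 14. Hence x ≡ 1259429 + 2770227·14 = 40042607 (mod 63715221).

40042607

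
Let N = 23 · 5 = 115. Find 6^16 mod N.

Mod 23: 6 ≡ 6; 6^16 ≡ 2 (mod 23).
Mod 5: 6 ≡ 1; since 4 | 16, by Fermat 1^16 ≡ 1 (mod 5).
Combine by CRT: x ≡ 2 (mod 23), x ≡ 1 (mod 5) ⇒ x ≡ 71 (mod 115).

71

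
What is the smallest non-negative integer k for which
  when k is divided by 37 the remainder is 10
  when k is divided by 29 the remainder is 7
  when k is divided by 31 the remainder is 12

3081

Combine the congruences pairwise.
From k ≡ 10 (mod 37) write k = 10 + 37t. Substituting into k ≡ 7 (mod 29) gives 37t ≡ 26 (mod 29), and since 8⁻¹ ≡ 11 (mod 29), t ≡ 25. Hence k ≡ 10 + 37·25 = 935 (mod 1073).
From k ≡ 935 (mod 1073) write k = 935 + 1073t. Substituting into k ≡ 12 (mod 31) gives 1073t ≡ 7 (mod 31), and since 19⁻¹ ≡ 18 (mod 31), t ≡ 2. Hence k ≡ 935 + 1073·2 = 3081 (mod 33263).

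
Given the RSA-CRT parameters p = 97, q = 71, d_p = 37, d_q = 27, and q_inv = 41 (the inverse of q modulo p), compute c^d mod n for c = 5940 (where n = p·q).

m₁ = c^(d_p) mod p: c ≡ 23 (mod 97), and 23^37 mod 97 = 14.
m₂ = c^(d_q) mod q: c ≡ 47 (mod 71), and 47^27 mod 71 = 42.
h = q_inv·(m₁ − m₂) mod p = 41·(14 − 42) mod 97 = 16.
m = m₂ + h·q = 42 + 16·71 = 1178.

1178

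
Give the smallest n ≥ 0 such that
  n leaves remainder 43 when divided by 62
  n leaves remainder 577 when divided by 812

3825

gcd(62, 812) = 2 and 2 | (577 − 43), so the pair is consistent; merging gives n ≡ 3825 (mod 25172), where 25172 = lcm(62, 812).
The solution is unique modulo lcm(62, 812) = 25172.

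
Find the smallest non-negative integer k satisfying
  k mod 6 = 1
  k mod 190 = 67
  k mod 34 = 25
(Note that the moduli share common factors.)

637

gcd(6, 190) = 2 and 2 | (67 − 1), so the pair is consistent; merging gives k ≡ 67 (mod 570), where 570 = lcm(6, 190).
gcd(570, 34) = 2 and 2 | (25 − 67), so the pair is consistent; merging gives k ≡ 637 (mod 9690), where 9690 = lcm(570, 34).
The solution is unique modulo lcm(6, 190, 34) = 9690.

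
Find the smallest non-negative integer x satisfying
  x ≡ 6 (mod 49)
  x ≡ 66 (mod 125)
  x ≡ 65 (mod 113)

585066

The moduli are pairwise coprime; N = 49·125·113 = 692125.
N/49 = 14125; 14125 ≡ 13 (mod 49); 13·34 ≡ 1, so inverse 34.
N/125 = 5537; 5537 ≡ 37 (mod 125); 37·98 ≡ 1, so inverse 98.
N/113 = 6125; 6125 ≡ 23 (mod 113); 23·59 ≡ 1, so inverse 59.
x ≡ 6·14125·34 + 66·5537·98 + 65·6125·59 = 62184191.
62184191 mod 692125 = 585066.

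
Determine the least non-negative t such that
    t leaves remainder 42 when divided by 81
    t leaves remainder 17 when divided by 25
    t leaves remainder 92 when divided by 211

From t ≡ 42 (mod 81) write t = 42 + 81s. Substituting into t ≡ 17 (mod 25) gives 81s ≡ 0 (mod 25), and since 6⁻¹ ≡ 21 (mod 25), s ≡ 0. Hence t ≡ 42 + 81·0 = 42 (mod 2025).
From t ≡ 42 (mod 2025) write t = 42 + 2025s. Substituting into t ≡ 92 (mod 211) gives 2025s ≡ 50 (mod 211), and since 126⁻¹ ≡ 139 (mod 211), s ≡ 198. Hence t ≡ 42 + 2025·198 = 400992 (mod 427275).

400992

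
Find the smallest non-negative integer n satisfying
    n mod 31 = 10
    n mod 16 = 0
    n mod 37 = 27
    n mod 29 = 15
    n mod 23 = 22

From n ≡ 10 (mod 31) write n = 10 + 31t. Substituting into n ≡ 0 (mod 16) gives 31t ≡ 6 (mod 16), and since 15⁻¹ ≡ 15 (mod 16), t ≡ 10. Hence n ≡ 10 + 31·10 = 320 (mod 496).
From n ≡ 320 (mod 496) write n = 320 + 496t. Substituting into n ≡ 27 (mod 37) gives 496t ≡ 3 (mod 37), and since 15⁻¹ ≡ 5 (mod 37), t ≡ 15. Hence n ≡ 320 + 496·15 = 7760 (mod 18352).
From n ≡ 7760 (mod 18352) write n = 7760 + 18352t. Substituting into n ≡ 15 (mod 29) gives 18352t ≡ 27 (mod 29), and since 24⁻¹ ≡ 23 (mod 29), t ≡ 12. Hence n ≡ 7760 + 18352·12 = 227984 (mod 532208).
From n ≡ 227984 (mod 532208) write n = 227984 + 532208t. Substituting into n ≡ 22 (mod 23) gives 532208t ≡ 14 (mod 23), and since 11⁻¹ ≡ 21 (mod 23), t ≡ 18. Hence n ≡ 227984 + 532208·18 = 9807728 (mod 12240784).

9807728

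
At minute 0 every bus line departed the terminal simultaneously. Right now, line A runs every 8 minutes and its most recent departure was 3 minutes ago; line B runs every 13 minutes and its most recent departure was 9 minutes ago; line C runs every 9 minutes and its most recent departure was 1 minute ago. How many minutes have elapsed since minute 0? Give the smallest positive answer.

From t ≡ 3 (mod 8) write t = 3 + 8s. Substituting into t ≡ 9 (mod 13) gives 8s ≡ 6 (mod 13), and since 8⁻¹ ≡ 5 (mod 13), s ≡ 4. Hence t ≡ 3 + 8·4 = 35 (mod 104).
From t ≡ 35 (mod 104) write t = 35 + 104s. Substituting into t ≡ 1 (mod 9) gives 104s ≡ 2 (mod 9), and since 5⁻¹ ≡ 2 (mod 9), s ≡ 4. Hence t ≡ 35 + 104·4 = 451 (mod 936).

451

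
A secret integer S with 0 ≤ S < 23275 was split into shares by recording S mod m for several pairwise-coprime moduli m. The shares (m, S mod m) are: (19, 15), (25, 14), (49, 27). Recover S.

The moduli are pairwise coprime; N = 19·25·49 = 23275.
N/19 = 1225; 1225 ≡ 9 (mod 19); 9·17 ≡ 1, so inverse 17.
N/25 = 931; 931 ≡ 6 (mod 25); 6·21 ≡ 1, so inverse 21.
N/49 = 475; 475 ≡ 34 (mod 49); 34·13 ≡ 1, so inverse 13.
S ≡ 15·1225·17 + 14·931·21 + 27·475·13 = 752814.
752814 mod 23275 = 8014.

8014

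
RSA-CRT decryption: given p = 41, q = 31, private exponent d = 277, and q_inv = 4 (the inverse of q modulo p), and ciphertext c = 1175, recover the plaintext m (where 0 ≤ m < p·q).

d_p = d mod (p−1) = 277 mod 40 = 37; d_q = d mod (q−1) = 7.
m₁ = c^(d_p) mod p: c ≡ 27 (mod 41), and 27^37 mod 41 = 14.
m₂ = c^(d_q) mod q: c ≡ 28 (mod 31), and 28^7 mod 31 = 14.
h = q_inv·(m₁ − m₂) mod p = 4·(14 − 14) mod 41 = 0.
m = m₂ + h·q = 14 + 0·31 = 14.

14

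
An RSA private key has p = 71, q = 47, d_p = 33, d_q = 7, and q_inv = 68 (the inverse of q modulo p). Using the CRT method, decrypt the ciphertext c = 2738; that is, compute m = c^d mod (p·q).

3238

m₁ = c^(d_p) mod p: c ≡ 40 (mod 71), and 40^33 mod 71 = 43.
m₂ = c^(d_q) mod q: c ≡ 12 (mod 47), and 12^7 mod 47 = 42.
h = q_inv·(m₁ − m₂) mod p = 68·(43 − 42) mod 71 = 68.
m = m₂ + h·q = 42 + 68·47 = 3238.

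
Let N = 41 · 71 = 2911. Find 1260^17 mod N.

Mod 41: 1260 ≡ 30; 30^17 ≡ 13 (mod 41).
Mod 71: 1260 ≡ 53; 53^17 ≡ 69 (mod 71).
Combine by CRT: x ≡ 13 (mod 41), x ≡ 69 (mod 71) ⇒ x ≡ 1489 (mod 2911).

1489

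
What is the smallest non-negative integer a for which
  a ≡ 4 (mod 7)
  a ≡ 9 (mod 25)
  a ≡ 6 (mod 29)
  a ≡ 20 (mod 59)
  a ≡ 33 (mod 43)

8365984

From a ≡ 4 (mod 7) write a = 4 + 7t. Substituting into a ≡ 9 (mod 25) gives 7t ≡ 5 (mod 25), and since 7⁻¹ ≡ 18 (mod 25), t ≡ 15. Hence a ≡ 4 + 7·15 = 109 (mod 175).
From a ≡ 109 (mod 175) write a = 109 + 175t. Substituting into a ≡ 6 (mod 29) gives 175t ≡ 13 (mod 29), and since 1⁻¹ ≡ 1 (mod 29), t ≡ 13. Hence a ≡ 109 + 175·13 = 2384 (mod 5075).
From a ≡ 2384 (mod 5075) write a = 2384 + 5075t. Substituting into a ≡ 20 (mod 59) gives 5075t ≡ 55 (mod 59), and since 1⁻¹ ≡ 1 (mod 59), t ≡ 55. Hence a ≡ 2384 + 5075·55 = 281509 (mod 299425).
From a ≡ 281509 (mod 299425) write a = 281509 + 299425t. Substituting into a ≡ 33 (mod 43) gives 299425t ≡ 2 (mod 43), and since 16⁻¹ ≡ 35 (mod 43), t ≡ 27. Hence a ≡ 281509 + 299425·27 = 8365984 (mod 12875275).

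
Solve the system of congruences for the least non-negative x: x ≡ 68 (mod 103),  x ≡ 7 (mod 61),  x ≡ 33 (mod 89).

270237

Combine the congruences pairwise.
From x ≡ 68 (mod 103) write x = 68 + 103t. Substituting into x ≡ 7 (mod 61) gives 103t ≡ 0 (mod 61), and since 42⁻¹ ≡ 16 (mod 61), t ≡ 0. Hence x ≡ 68 + 103·0 = 68 (mod 6283).
From x ≡ 68 (mod 6283) write x = 68 + 6283t. Substituting into x ≡ 33 (mod 89) gives 6283t ≡ 54 (mod 89), and since 53⁻¹ ≡ 42 (mod 89), t ≡ 43. Hence x ≡ 68 + 6283·43 = 270237 (mod 559187).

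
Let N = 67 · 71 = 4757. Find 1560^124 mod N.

Mod 67: 1560 ≡ 19; by Fermat, exponent reduces to 124 mod 66 = 58; 19^58 ≡ 54 (mod 67).
Mod 71: 1560 ≡ 69; by Fermat, exponent reduces to 124 mod 70 = 54; 69^54 ≡ 24 (mod 71).
Combine by CRT: x ≡ 54 (mod 67), x ≡ 24 (mod 71) ⇒ x ≡ 2935 (mod 4757).

2935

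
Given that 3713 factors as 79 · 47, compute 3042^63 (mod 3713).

Mod 79: 3042 ≡ 40; 40^63 ≡ 62 (mod 79).
Mod 47: 3042 ≡ 34; by Fermat, exponent reduces to 63 mod 46 = 17; 34^17 ≡ 16 (mod 47).
Combine by CRT: x ≡ 62 (mod 79), x ≡ 16 (mod 47) ⇒ x ≡ 2037 (mod 3713).

2037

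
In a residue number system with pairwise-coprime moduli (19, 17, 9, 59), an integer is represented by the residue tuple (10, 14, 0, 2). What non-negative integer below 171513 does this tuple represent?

41715

The moduli are pairwise coprime; N = 19·17·9·59 = 171513.
N/19 = 9027; 9027 ≡ 2 (mod 19); 2·10 ≡ 1, so inverse 10.
N/17 = 10089; 10089 ≡ 8 (mod 17); 8·15 ≡ 1, so inverse 15.
N/9 = 19057; 19057 ≡ 4 (mod 9); 4·7 ≡ 1, so inverse 7.
N/59 = 2907; 2907 ≡ 16 (mod 59); 16·48 ≡ 1, so inverse 48.
x ≡ 10·9027·10 + 14·10089·15 + 0·19057·7 + 2·2907·48 = 3300462.
3300462 mod 171513 = 41715.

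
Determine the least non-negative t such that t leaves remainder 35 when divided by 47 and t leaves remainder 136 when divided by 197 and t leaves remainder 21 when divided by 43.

From t ≡ 35 (mod 47) write t = 35 + 47s. Substituting into t ≡ 136 (mod 197) gives 47s ≡ 101 (mod 197), and since 47⁻¹ ≡ 109 (mod 197), s ≡ 174. Hence t ≡ 35 + 47·174 = 8213 (mod 9259).
From t ≡ 8213 (mod 9259) write t = 8213 + 9259s. Substituting into t ≡ 21 (mod 43) gives 9259s ≡ 21 (mod 43), and since 14⁻¹ ≡ 40 (mod 43), s ≡ 23. Hence t ≡ 8213 + 9259·23 = 221170 (mod 398137).

221170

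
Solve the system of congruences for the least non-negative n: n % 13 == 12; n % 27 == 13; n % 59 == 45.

20695

From n ≡ 12 (mod 13) write n = 12 + 13t. Substituting into n ≡ 13 (mod 27) gives 13t ≡ 1 (mod 27), and since 13⁻¹ ≡ 25 (mod 27), t ≡ 25. Hence n ≡ 12 + 13·25 = 337 (mod 351).
From n ≡ 337 (mod 351) write n = 337 + 351t. Substituting into n ≡ 45 (mod 59) gives 351t ≡ 3 (mod 59), and since 56⁻¹ ≡ 39 (mod 59), t ≡ 58. Hence n ≡ 337 + 351·58 = 20695 (mod 20709).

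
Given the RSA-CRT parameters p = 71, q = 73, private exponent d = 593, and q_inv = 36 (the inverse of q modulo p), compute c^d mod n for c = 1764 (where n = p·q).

3364

d_p = d mod (p−1) = 593 mod 70 = 33; d_q = d mod (q−1) = 17.
m₁ = c^(d_p) mod p: c ≡ 60 (mod 71), and 60^33 mod 71 = 27.
m₂ = c^(d_q) mod q: c ≡ 12 (mod 73), and 12^17 mod 73 = 6.
h = q_inv·(m₁ − m₂) mod p = 36·(27 − 6) mod 71 = 46.
m = m₂ + h·q = 6 + 46·73 = 3364.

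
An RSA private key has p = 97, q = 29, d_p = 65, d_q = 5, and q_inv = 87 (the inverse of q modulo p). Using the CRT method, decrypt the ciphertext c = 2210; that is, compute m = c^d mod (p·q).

m₁ = c^(d_p) mod p: c ≡ 76 (mod 97), and 76^65 mod 97 = 41.
m₂ = c^(d_q) mod q: c ≡ 6 (mod 29), and 6^5 mod 29 = 4.
h = q_inv·(m₁ − m₂) mod p = 87·(41 − 4) mod 97 = 18.
m = m₂ + h·q = 4 + 18·29 = 526.

526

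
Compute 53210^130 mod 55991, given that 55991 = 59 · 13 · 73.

Mod 59: 53210 ≡ 51; by Fermat, exponent reduces to 130 mod 58 = 14; 51^14 ≡ 9 (mod 59).
Mod 13: 53210 ≡ 1; by Fermat, exponent reduces to 130 mod 12 = 10; 1^10 ≡ 1 (mod 13).
Mod 73: 53210 ≡ 66; by Fermat, exponent reduces to 130 mod 72 = 58; 66^58 ≡ 70 (mod 73).
Combine by CRT: x ≡ 9 (mod 59), x ≡ 1 (mod 13), x ≡ 70 (mod 73) ⇒ x ≡ 28978 (mod 55991).

28978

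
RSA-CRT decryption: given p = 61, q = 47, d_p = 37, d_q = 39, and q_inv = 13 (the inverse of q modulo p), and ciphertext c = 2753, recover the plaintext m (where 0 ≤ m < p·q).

150

m₁ = c^(d_p) mod p: c ≡ 8 (mod 61), and 8^37 mod 61 = 28.
m₂ = c^(d_q) mod q: c ≡ 27 (mod 47), and 27^39 mod 47 = 9.
h = q_inv·(m₁ − m₂) mod p = 13·(28 − 9) mod 61 = 3.
m = m₂ + h·q = 9 + 3·47 = 150.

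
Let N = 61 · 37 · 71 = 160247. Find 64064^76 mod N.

85630

Mod 61: 64064 ≡ 14; by Fermat, exponent reduces to 76 mod 60 = 16; 14^16 ≡ 47 (mod 61).
Mod 37: 64064 ≡ 17; by Fermat, exponent reduces to 76 mod 36 = 4; 17^4 ≡ 12 (mod 37).
Mod 71: 64064 ≡ 22; by Fermat, exponent reduces to 76 mod 70 = 6; 22^6 ≡ 4 (mod 71).
Combine by CRT: x ≡ 47 (mod 61), x ≡ 12 (mod 37), x ≡ 4 (mod 71) ⇒ x ≡ 85630 (mod 160247).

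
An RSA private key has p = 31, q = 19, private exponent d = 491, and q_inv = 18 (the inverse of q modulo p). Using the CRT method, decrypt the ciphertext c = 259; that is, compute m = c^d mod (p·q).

d_p = d mod (p−1) = 491 mod 30 = 11; d_q = d mod (q−1) = 5.
m₁ = c^(d_p) mod p: c ≡ 11 (mod 31), and 11^11 mod 31 = 24.
m₂ = c^(d_q) mod q: c ≡ 12 (mod 19), and 12^5 mod 19 = 8.
h = q_inv·(m₁ − m₂) mod p = 18·(24 − 8) mod 31 = 9.
m = m₂ + h·q = 8 + 9·19 = 179.

179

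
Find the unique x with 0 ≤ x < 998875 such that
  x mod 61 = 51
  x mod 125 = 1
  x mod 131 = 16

From x ≡ 51 (mod 61) write x = 51 + 61t. Substituting into x ≡ 1 (mod 125) gives 61t ≡ 75 (mod 125), and since 61⁻¹ ≡ 41 (mod 125), t ≡ 75. Hence x ≡ 51 + 61·75 = 4626 (mod 7625).
From x ≡ 4626 (mod 7625) write x = 4626 + 7625t. Substituting into x ≡ 16 (mod 131) gives 7625t ≡ 106 (mod 131), and since 27⁻¹ ≡ 34 (mod 131), t ≡ 67. Hence x ≡ 4626 + 7625·67 = 515501 (mod 998875).

515501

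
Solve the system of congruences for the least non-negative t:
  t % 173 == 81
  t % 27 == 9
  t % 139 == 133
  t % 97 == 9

The moduli are pairwise coprime; N = 173·27·139·97 = 62979093.
N/173 = 364041; 364041 ≡ 49 (mod 173); 49·113 ≡ 1, so inverse 113.
N/27 = 2332559; 2332559 ≡ 2 (mod 27); 2·14 ≡ 1, so inverse 14.
N/139 = 453087; 453087 ≡ 86 (mod 139); 86·118 ≡ 1, so inverse 118.
N/97 = 649269; 649269 ≡ 48 (mod 97); 48·95 ≡ 1, so inverse 95.
t ≡ 81·364041·113 + 9·2332559·14 + 133·453087·118 + 9·649269·95 = 11291842080.
11291842080 mod 62979093 = 18584433.

18584433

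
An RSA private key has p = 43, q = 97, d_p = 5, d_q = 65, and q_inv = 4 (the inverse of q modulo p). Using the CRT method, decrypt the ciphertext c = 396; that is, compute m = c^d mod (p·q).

m₁ = c^(d_p) mod p: c ≡ 9 (mod 43), and 9^5 mod 43 = 10.
m₂ = c^(d_q) mod q: c ≡ 8 (mod 97), and 8^65 mod 97 = 8.
h = q_inv·(m₁ − m₂) mod p = 4·(10 − 8) mod 43 = 8.
m = m₂ + h·q = 8 + 8·97 = 784.

784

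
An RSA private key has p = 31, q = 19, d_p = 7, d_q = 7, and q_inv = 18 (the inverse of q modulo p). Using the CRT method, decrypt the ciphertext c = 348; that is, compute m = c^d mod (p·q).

28

m₁ = c^(d_p) mod p: c ≡ 7 (mod 31), and 7^7 mod 31 = 28.
m₂ = c^(d_q) mod q: c ≡ 6 (mod 19), and 6^7 mod 19 = 9.
h = q_inv·(m₁ − m₂) mod p = 18·(28 − 9) mod 31 = 1.
m = m₂ + h·q = 9 + 1·19 = 28.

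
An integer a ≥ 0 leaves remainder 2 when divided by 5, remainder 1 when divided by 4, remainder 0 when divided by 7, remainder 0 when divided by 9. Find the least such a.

The moduli are pairwise coprime; N = 5·4·7·9 = 1260.
N/5 = 252; 252 ≡ 2 (mod 5); 2·3 ≡ 1, so inverse 3.
N/4 = 315; 315 ≡ 3 (mod 4); 3·3 ≡ 1, so inverse 3.
N/7 = 180; 180 ≡ 5 (mod 7); 5·3 ≡ 1, so inverse 3.
N/9 = 140; 140 ≡ 5 (mod 9); 5·2 ≡ 1, so inverse 2.
a ≡ 2·252·3 + 1·315·3 + 0·180·3 + 0·140·2 = 2457.
2457 mod 1260 = 1197.

1197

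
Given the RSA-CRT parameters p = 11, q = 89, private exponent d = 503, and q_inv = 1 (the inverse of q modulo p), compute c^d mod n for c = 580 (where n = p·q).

d_p = d mod (p−1) = 503 mod 10 = 3; d_q = d mod (q−1) = 63.
m₁ = c^(d_p) mod p: c ≡ 8 (mod 11), and 8^3 mod 11 = 6.
m₂ = c^(d_q) mod q: c ≡ 46 (mod 89), and 46^63 mod 89 = 13.
h = q_inv·(m₁ − m₂) mod p = 1·(6 − 13) mod 11 = 4.
m = m₂ + h·q = 13 + 4·89 = 369.

369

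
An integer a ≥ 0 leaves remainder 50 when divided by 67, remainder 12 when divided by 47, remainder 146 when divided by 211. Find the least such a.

From a ≡ 50 (mod 67) write a = 50 + 67t. Substituting into a ≡ 12 (mod 47) gives 67t ≡ 9 (mod 47), and since 20⁻¹ ≡ 40 (mod 47), t ≡ 31. Hence a ≡ 50 + 67·31 = 2127 (mod 3149).
From a ≡ 2127 (mod 3149) write a = 2127 + 3149t. Substituting into a ≡ 146 (mod 211) gives 3149t ≡ 129 (mod 211), and since 195⁻¹ ≡ 145 (mod 211), t ≡ 137. Hence a ≡ 2127 + 3149·137 = 433540 (mod 664439).

433540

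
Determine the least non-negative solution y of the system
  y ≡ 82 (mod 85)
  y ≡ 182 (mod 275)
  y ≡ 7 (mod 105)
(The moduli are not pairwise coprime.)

82957

gcd(85, 275) = 5 and 5 | (182 − 82), so the pair is consistent; merging gives y ≡ 3482 (mod 4675), where 4675 = lcm(85, 275).
gcd(4675, 105) = 5 and 5 | (7 − 3482), so the pair is consistent; merging gives y ≡ 82957 (mod 98175), where 98175 = lcm(4675, 105).
The solution is unique modulo lcm(85, 275, 105) = 98175.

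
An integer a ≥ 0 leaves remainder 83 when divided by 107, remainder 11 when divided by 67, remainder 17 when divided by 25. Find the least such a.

81617

The moduli are pairwise coprime; N = 107·67·25 = 179225.
N/107 = 1675; 1675 ≡ 70 (mod 107); 70·26 ≡ 1, so inverse 26.
N/67 = 2675; 2675 ≡ 62 (mod 67); 62·40 ≡ 1, so inverse 40.
N/25 = 7169; 7169 ≡ 19 (mod 25); 19·4 ≡ 1, so inverse 4.
a ≡ 83·1675·26 + 11·2675·40 + 17·7169·4 = 5279142.
5279142 mod 179225 = 81617.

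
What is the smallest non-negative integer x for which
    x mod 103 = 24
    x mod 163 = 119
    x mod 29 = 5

From x ≡ 24 (mod 103) write x = 24 + 103t. Substituting into x ≡ 119 (mod 163) gives 103t ≡ 95 (mod 163), and since 103⁻¹ ≡ 19 (mod 163), t ≡ 12. Hence x ≡ 24 + 103·12 = 1260 (mod 16789).
From x ≡ 1260 (mod 16789) write x = 1260 + 16789t. Substituting into x ≡ 5 (mod 29) gives 16789t ≡ 21 (mod 29), and since 27⁻¹ ≡ 14 (mod 29), t ≡ 4. Hence x ≡ 1260 + 16789·4 = 68416 (mod 486881).

68416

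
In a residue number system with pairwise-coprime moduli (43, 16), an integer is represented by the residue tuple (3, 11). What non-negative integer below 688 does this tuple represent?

347

From x ≡ 3 (mod 43) write x = 3 + 43t. Substituting into x ≡ 11 (mod 16) gives 43t ≡ 8 (mod 16), and since 11⁻¹ ≡ 3 (mod 16), t ≡ 8. Hence x ≡ 3 + 43·8 = 347 (mod 688).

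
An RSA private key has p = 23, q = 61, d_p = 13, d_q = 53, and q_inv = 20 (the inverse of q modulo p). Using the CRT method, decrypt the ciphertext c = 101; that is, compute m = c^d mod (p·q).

m₁ = c^(d_p) mod p: c ≡ 9 (mod 23), and 9^13 mod 23 = 12.
m₂ = c^(d_q) mod q: c ≡ 40 (mod 61), and 40^53 mod 61 = 32.
h = q_inv·(m₁ − m₂) mod p = 20·(12 − 32) mod 23 = 14.
m = m₂ + h·q = 32 + 14·61 = 886.

886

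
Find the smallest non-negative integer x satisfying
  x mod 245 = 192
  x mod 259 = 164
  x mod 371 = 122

Combine the congruences pairwise.
gcd(245, 259) = 7 and 7 | (164 − 192), so the pair is consistent; merging gives x ≡ 682 (mod 9065), where 9065 = lcm(245, 259).
gcd(9065, 371) = 7 and 7 | (122 − 682), so the pair is consistent; merging gives x ≡ 345152 (mod 480445), where 480445 = lcm(9065, 371).
The solution is unique modulo lcm(245, 259, 371) = 480445.

345152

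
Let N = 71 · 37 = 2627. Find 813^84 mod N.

1

Mod 71: 813 ≡ 32; by Fermat, exponent reduces to 84 mod 70 = 14; 32^14 ≡ 1 (mod 71).
Mod 37: 813 ≡ 36; by Fermat, exponent reduces to 84 mod 36 = 12; 36^12 ≡ 1 (mod 37).
Combine by CRT: x ≡ 1 (mod 71), x ≡ 1 (mod 37) ⇒ x ≡ 1 (mod 2627).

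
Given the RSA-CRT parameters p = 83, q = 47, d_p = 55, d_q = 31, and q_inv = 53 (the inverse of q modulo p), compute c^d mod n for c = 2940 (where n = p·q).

2137

m₁ = c^(d_p) mod p: c ≡ 35 (mod 83), and 35^55 mod 83 = 62.
m₂ = c^(d_q) mod q: c ≡ 26 (mod 47), and 26^31 mod 47 = 22.
h = q_inv·(m₁ − m₂) mod p = 53·(62 − 22) mod 83 = 45.
m = m₂ + h·q = 22 + 45·47 = 2137.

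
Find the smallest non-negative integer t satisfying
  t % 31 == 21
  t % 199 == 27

Combine the congruences pairwise.
From t ≡ 21 (mod 31) write t = 21 + 31s. Substituting into t ≡ 27 (mod 199) gives 31s ≡ 6 (mod 199), and since 31⁻¹ ≡ 122 (mod 199), s ≡ 135. Hence t ≡ 21 + 31·135 = 4206 (mod 6169).

4206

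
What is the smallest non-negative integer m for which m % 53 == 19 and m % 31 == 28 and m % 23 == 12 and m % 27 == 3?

151122

From m ≡ 19 (mod 53) write m = 19 + 53t. Substituting into m ≡ 28 (mod 31) gives 53t ≡ 9 (mod 31), and since 22⁻¹ ≡ 24 (mod 31), t ≡ 30. Hence m ≡ 19 + 53·30 = 1609 (mod 1643).
From m ≡ 1609 (mod 1643) write m = 1609 + 1643t. Substituting into m ≡ 12 (mod 23) gives 1643t ≡ 13 (mod 23), and since 10⁻¹ ≡ 7 (mod 23), t ≡ 22. Hence m ≡ 1609 + 1643·22 = 37755 (mod 37789).
From m ≡ 37755 (mod 37789) write m = 37755 + 37789t. Substituting into m ≡ 3 (mod 27) gives 37789t ≡ 21 (mod 27), and since 16⁻¹ ≡ 22 (mod 27), t ≡ 3. Hence m ≡ 37755 + 37789·3 = 151122 (mod 1020303).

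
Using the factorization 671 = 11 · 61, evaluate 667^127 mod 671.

Mod 11: 667 ≡ 7; by Fermat, exponent reduces to 127 mod 10 = 7; 7^7 ≡ 6 (mod 11).
Mod 61: 667 ≡ 57; by Fermat, exponent reduces to 127 mod 60 = 7; 57^7 ≡ 25 (mod 61).
Combine by CRT: x ≡ 6 (mod 11), x ≡ 25 (mod 61) ⇒ x ≡ 391 (mod 671).

391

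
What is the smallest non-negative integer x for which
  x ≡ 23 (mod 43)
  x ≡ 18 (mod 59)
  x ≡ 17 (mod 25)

The moduli are pairwise coprime; N = 43·59·25 = 63425.
N/43 = 1475; 1475 ≡ 13 (mod 43); 13·10 ≡ 1, so inverse 10.
N/59 = 1075; 1075 ≡ 13 (mod 59); 13·50 ≡ 1, so inverse 50.
N/25 = 2537; 2537 ≡ 12 (mod 25); 12·23 ≡ 1, so inverse 23.
x ≡ 23·1475·10 + 18·1075·50 + 17·2537·23 = 2298717.
2298717 mod 63425 = 15417.

15417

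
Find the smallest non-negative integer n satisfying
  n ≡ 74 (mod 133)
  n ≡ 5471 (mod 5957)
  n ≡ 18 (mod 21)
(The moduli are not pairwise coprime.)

gcd(133, 5957) = 7 and 7 | (5471 − 74), so the pair is consistent; merging gives n ≡ 106740 (mod 113183), where 113183 = lcm(133, 5957).
gcd(113183, 21) = 7 and 7 | (18 − 106740), so the pair is consistent; merging gives n ≡ 106740 (mod 339549), where 339549 = lcm(113183, 21).
The solution is unique modulo lcm(133, 5957, 21) = 339549.

106740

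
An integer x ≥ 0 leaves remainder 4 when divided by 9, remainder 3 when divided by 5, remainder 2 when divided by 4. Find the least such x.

58

The moduli are pairwise coprime; N = 9·5·4 = 180.
N/9 = 20; 20 ≡ 2 (mod 9); 2·5 ≡ 1, so inverse 5.
N/5 = 36; 36 ≡ 1 (mod 5), inverse 1.
N/4 = 45; 45 ≡ 1 (mod 4), inverse 1.
x ≡ 4·20·5 + 3·36·1 + 2·45·1 = 598.
598 mod 180 = 58.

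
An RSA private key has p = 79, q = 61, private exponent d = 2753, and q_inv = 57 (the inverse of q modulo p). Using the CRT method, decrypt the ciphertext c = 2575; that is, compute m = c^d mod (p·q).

3219

d_p = d mod (p−1) = 2753 mod 78 = 23; d_q = d mod (q−1) = 53.
m₁ = c^(d_p) mod p: c ≡ 47 (mod 79), and 47^23 mod 79 = 59.
m₂ = c^(d_q) mod q: c ≡ 13 (mod 61), and 13^53 mod 61 = 47.
h = q_inv·(m₁ − m₂) mod p = 57·(59 − 47) mod 79 = 52.
m = m₂ + h·q = 47 + 52·61 = 3219.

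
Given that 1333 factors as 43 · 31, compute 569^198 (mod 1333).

901

Mod 43: 569 ≡ 10; by Fermat, exponent reduces to 198 mod 42 = 30; 10^30 ≡ 41 (mod 43).
Mod 31: 569 ≡ 11; by Fermat, exponent reduces to 198 mod 30 = 18; 11^18 ≡ 2 (mod 31).
Combine by CRT: x ≡ 41 (mod 43), x ≡ 2 (mod 31) ⇒ x ≡ 901 (mod 1333).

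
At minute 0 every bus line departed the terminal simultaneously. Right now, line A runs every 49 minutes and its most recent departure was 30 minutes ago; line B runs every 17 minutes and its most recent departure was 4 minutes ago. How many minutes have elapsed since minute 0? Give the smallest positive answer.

667

From t ≡ 30 (mod 49) write t = 30 + 49s. Substituting into t ≡ 4 (mod 17) gives 49s ≡ 8 (mod 17), and since 15⁻¹ ≡ 8 (mod 17), s ≡ 13. Hence t ≡ 30 + 49·13 = 667 (mod 833).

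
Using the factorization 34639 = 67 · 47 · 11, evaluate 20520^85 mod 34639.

16204

Mod 67: 20520 ≡ 18; by Fermat, exponent reduces to 85 mod 66 = 19; 18^19 ≡ 57 (mod 67).
Mod 47: 20520 ≡ 28; by Fermat, exponent reduces to 85 mod 46 = 39; 28^39 ≡ 36 (mod 47).
Mod 11: 20520 ≡ 5; by Fermat, exponent reduces to 85 mod 10 = 5; 5^5 ≡ 1 (mod 11).
Combine by CRT: x ≡ 57 (mod 67), x ≡ 36 (mod 47), x ≡ 1 (mod 11) ⇒ x ≡ 16204 (mod 34639).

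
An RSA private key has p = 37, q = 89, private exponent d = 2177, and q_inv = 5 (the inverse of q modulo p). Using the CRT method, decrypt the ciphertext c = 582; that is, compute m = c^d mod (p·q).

d_p = d mod (p−1) = 2177 mod 36 = 17; d_q = d mod (q−1) = 65.
m₁ = c^(d_p) mod p: c ≡ 27 (mod 37), and 27^17 mod 37 = 11.
m₂ = c^(d_q) mod q: c ≡ 48 (mod 89), and 48^65 mod 89 = 3.
h = q_inv·(m₁ − m₂) mod p = 5·(11 − 3) mod 37 = 3.
m = m₂ + h·q = 3 + 3·89 = 270.

270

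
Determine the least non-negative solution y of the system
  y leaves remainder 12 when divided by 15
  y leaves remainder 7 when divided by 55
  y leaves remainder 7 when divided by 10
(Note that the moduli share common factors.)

117

gcd(15, 55) = 5 and 5 | (7 − 12), so the pair is consistent; merging gives y ≡ 117 (mod 165), where 165 = lcm(15, 55).
gcd(165, 10) = 5 and 5 | (7 − 117), so the pair is consistent; merging gives y ≡ 117 (mod 330), where 330 = lcm(165, 10).
The solution is unique modulo lcm(15, 55, 10) = 330.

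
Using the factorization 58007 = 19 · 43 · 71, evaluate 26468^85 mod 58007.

Mod 19: 26468 ≡ 1; by Fermat, exponent reduces to 85 mod 18 = 13; 1^13 ≡ 1 (mod 19).
Mod 43: 26468 ≡ 23; by Fermat, exponent reduces to 85 mod 42 = 1; 23^1 ≡ 23 (mod 43).
Mod 71: 26468 ≡ 56; by Fermat, exponent reduces to 85 mod 70 = 15; 56^15 ≡ 51 (mod 71).
Combine by CRT: x ≡ 1 (mod 19), x ≡ 23 (mod 43), x ≡ 51 (mod 71) ⇒ x ≡ 18298 (mod 58007).

18298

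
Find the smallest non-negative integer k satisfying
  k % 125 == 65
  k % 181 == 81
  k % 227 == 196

The moduli are pairwise coprime; N = 125·181·227 = 5135875.
N/125 = 41087; 41087 ≡ 87 (mod 125); 87·23 ≡ 1, so inverse 23.
N/181 = 28375; 28375 ≡ 139 (mod 181); 139·56 ≡ 1, so inverse 56.
N/227 = 22625; 22625 ≡ 152 (mod 227); 152·115 ≡ 1, so inverse 115.
k ≡ 65·41087·23 + 81·28375·56 + 196·22625·115 = 700101565.
700101565 mod 5135875 = 1622565.

1622565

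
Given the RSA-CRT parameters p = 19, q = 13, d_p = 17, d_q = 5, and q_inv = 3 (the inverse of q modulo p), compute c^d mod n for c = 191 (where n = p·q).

m₁ = c^(d_p) mod p: c ≡ 1 (mod 19), and 1^17 mod 19 = 1.
m₂ = c^(d_q) mod q: c ≡ 9 (mod 13), and 9^5 mod 13 = 3.
h = q_inv·(m₁ − m₂) mod p = 3·(1 − 3) mod 19 = 13.
m = m₂ + h·q = 3 + 13·13 = 172.

172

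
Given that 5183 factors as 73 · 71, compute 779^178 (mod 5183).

Mod 73: 779 ≡ 49; by Fermat, exponent reduces to 178 mod 72 = 34; 49^34 ≡ 9 (mod 73).
Mod 71: 779 ≡ 69; by Fermat, exponent reduces to 178 mod 70 = 38; 69^38 ≡ 8 (mod 71).
Combine by CRT: x ≡ 9 (mod 73), x ≡ 8 (mod 71) ⇒ x ≡ 2564 (mod 5183).

2564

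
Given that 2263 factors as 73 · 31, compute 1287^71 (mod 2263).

2217

Mod 73: 1287 ≡ 46; 46^71 ≡ 27 (mod 73).
Mod 31: 1287 ≡ 16; by Fermat, exponent reduces to 71 mod 30 = 11; 16^11 ≡ 16 (mod 31).
Combine by CRT: x ≡ 27 (mod 73), x ≡ 16 (mod 31) ⇒ x ≡ 2217 (mod 2263).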